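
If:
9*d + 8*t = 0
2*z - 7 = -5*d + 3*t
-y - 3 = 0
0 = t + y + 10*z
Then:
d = 32/43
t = -36/43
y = -3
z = 33/86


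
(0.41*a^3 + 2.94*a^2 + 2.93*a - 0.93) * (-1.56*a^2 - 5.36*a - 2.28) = -0.6396*a^5 - 6.784*a^4 - 21.264*a^3 - 20.9572*a^2 - 1.6956*a + 2.1204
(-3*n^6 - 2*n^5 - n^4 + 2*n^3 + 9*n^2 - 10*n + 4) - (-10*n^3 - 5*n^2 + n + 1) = -3*n^6 - 2*n^5 - n^4 + 12*n^3 + 14*n^2 - 11*n + 3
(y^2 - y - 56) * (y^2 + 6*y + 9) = y^4 + 5*y^3 - 53*y^2 - 345*y - 504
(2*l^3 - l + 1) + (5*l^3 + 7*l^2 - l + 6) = 7*l^3 + 7*l^2 - 2*l + 7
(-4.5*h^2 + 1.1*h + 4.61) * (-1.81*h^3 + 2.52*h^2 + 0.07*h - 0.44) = 8.145*h^5 - 13.331*h^4 - 5.8871*h^3 + 13.6742*h^2 - 0.1613*h - 2.0284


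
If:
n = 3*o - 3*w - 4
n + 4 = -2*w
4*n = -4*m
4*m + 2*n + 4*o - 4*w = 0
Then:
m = -8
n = 8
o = -2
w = -6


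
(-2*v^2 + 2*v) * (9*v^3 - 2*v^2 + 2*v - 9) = -18*v^5 + 22*v^4 - 8*v^3 + 22*v^2 - 18*v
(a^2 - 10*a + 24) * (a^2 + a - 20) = a^4 - 9*a^3 - 6*a^2 + 224*a - 480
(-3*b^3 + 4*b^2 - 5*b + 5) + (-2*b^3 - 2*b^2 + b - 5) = -5*b^3 + 2*b^2 - 4*b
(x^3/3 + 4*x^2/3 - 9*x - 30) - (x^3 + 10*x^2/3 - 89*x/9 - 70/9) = -2*x^3/3 - 2*x^2 + 8*x/9 - 200/9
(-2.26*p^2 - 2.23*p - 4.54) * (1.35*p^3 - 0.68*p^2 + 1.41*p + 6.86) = -3.051*p^5 - 1.4737*p^4 - 7.7992*p^3 - 15.5607*p^2 - 21.6992*p - 31.1444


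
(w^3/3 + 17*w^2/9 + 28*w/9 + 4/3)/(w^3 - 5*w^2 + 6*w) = (3*w^3 + 17*w^2 + 28*w + 12)/(9*w*(w^2 - 5*w + 6))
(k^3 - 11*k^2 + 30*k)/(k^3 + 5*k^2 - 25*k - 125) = k*(k - 6)/(k^2 + 10*k + 25)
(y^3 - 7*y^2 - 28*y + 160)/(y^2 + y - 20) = y - 8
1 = 1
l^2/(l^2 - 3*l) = l/(l - 3)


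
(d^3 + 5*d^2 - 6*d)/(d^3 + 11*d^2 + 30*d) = (d - 1)/(d + 5)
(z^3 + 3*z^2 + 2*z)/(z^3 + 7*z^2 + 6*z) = (z + 2)/(z + 6)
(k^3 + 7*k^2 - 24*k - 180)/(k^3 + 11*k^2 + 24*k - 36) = (k - 5)/(k - 1)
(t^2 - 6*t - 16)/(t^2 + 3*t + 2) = (t - 8)/(t + 1)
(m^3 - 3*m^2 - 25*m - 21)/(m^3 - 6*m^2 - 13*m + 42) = (m + 1)/(m - 2)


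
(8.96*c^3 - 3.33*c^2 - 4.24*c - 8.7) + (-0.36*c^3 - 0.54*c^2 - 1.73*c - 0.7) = 8.6*c^3 - 3.87*c^2 - 5.97*c - 9.4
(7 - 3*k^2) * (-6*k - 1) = 18*k^3 + 3*k^2 - 42*k - 7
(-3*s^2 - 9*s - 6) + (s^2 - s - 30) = -2*s^2 - 10*s - 36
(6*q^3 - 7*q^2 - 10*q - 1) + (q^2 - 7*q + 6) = 6*q^3 - 6*q^2 - 17*q + 5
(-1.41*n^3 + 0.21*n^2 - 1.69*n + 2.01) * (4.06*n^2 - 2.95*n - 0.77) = -5.7246*n^5 + 5.0121*n^4 - 6.3952*n^3 + 12.9844*n^2 - 4.6282*n - 1.5477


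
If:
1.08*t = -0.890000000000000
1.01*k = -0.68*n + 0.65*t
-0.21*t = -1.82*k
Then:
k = -0.10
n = -0.65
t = -0.82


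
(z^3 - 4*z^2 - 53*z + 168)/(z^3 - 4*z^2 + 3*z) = (z^2 - z - 56)/(z*(z - 1))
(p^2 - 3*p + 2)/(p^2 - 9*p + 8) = (p - 2)/(p - 8)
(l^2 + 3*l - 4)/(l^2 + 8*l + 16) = (l - 1)/(l + 4)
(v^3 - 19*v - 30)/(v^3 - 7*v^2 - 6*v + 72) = (v^2 - 3*v - 10)/(v^2 - 10*v + 24)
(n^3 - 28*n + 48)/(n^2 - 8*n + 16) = (n^2 + 4*n - 12)/(n - 4)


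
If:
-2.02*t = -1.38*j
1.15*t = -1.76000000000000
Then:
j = -2.24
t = -1.53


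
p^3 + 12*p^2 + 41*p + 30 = (p + 1)*(p + 5)*(p + 6)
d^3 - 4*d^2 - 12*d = d*(d - 6)*(d + 2)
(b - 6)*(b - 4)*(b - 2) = b^3 - 12*b^2 + 44*b - 48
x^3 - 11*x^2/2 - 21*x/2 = x*(x - 7)*(x + 3/2)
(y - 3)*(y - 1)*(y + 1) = y^3 - 3*y^2 - y + 3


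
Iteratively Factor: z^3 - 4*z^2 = (z - 4)*(z^2) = z*(z - 4)*(z)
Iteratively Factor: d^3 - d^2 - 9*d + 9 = (d - 1)*(d^2 - 9) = (d - 3)*(d - 1)*(d + 3)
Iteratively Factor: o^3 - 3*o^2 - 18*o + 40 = (o + 4)*(o^2 - 7*o + 10) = (o - 2)*(o + 4)*(o - 5)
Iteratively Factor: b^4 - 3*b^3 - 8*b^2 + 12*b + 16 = (b - 4)*(b^3 + b^2 - 4*b - 4) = (b - 4)*(b - 2)*(b^2 + 3*b + 2) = (b - 4)*(b - 2)*(b + 1)*(b + 2)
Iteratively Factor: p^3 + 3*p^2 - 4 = (p + 2)*(p^2 + p - 2) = (p + 2)^2*(p - 1)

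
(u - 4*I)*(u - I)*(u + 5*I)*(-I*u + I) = -I*u^4 + I*u^3 - 21*I*u^2 - 20*u + 21*I*u + 20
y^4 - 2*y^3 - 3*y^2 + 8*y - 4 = (y - 2)*(y - 1)^2*(y + 2)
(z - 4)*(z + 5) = z^2 + z - 20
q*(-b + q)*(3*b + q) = -3*b^2*q + 2*b*q^2 + q^3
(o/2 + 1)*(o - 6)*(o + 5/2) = o^3/2 - 3*o^2/4 - 11*o - 15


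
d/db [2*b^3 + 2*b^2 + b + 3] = 6*b^2 + 4*b + 1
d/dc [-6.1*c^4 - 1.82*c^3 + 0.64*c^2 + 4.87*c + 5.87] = -24.4*c^3 - 5.46*c^2 + 1.28*c + 4.87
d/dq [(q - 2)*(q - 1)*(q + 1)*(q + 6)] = 4*q^3 + 12*q^2 - 26*q - 4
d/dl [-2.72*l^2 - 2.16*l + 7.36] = -5.44*l - 2.16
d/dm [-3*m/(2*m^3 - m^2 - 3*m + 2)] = 3*(4*m^3 - m^2 - 2)/(4*m^6 - 4*m^5 - 11*m^4 + 14*m^3 + 5*m^2 - 12*m + 4)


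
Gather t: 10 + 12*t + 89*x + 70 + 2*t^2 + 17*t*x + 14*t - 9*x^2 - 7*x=2*t^2 + t*(17*x + 26) - 9*x^2 + 82*x + 80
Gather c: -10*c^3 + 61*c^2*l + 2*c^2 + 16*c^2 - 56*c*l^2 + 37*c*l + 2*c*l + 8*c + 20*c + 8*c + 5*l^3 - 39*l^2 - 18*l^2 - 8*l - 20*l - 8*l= -10*c^3 + c^2*(61*l + 18) + c*(-56*l^2 + 39*l + 36) + 5*l^3 - 57*l^2 - 36*l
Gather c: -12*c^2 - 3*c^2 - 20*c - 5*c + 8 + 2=-15*c^2 - 25*c + 10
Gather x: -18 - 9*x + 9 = -9*x - 9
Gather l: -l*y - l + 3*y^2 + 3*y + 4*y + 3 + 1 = l*(-y - 1) + 3*y^2 + 7*y + 4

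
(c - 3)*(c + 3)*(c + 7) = c^3 + 7*c^2 - 9*c - 63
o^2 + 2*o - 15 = (o - 3)*(o + 5)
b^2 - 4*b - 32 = (b - 8)*(b + 4)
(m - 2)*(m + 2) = m^2 - 4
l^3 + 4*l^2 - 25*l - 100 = (l - 5)*(l + 4)*(l + 5)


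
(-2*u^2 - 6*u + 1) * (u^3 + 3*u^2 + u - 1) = -2*u^5 - 12*u^4 - 19*u^3 - u^2 + 7*u - 1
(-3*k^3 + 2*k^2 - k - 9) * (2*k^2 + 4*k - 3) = -6*k^5 - 8*k^4 + 15*k^3 - 28*k^2 - 33*k + 27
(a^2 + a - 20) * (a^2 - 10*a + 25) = a^4 - 9*a^3 - 5*a^2 + 225*a - 500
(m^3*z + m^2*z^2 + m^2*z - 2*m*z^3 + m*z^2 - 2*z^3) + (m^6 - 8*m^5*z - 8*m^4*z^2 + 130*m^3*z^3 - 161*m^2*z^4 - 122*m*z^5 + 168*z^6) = m^6 - 8*m^5*z - 8*m^4*z^2 + 130*m^3*z^3 + m^3*z - 161*m^2*z^4 + m^2*z^2 + m^2*z - 122*m*z^5 - 2*m*z^3 + m*z^2 + 168*z^6 - 2*z^3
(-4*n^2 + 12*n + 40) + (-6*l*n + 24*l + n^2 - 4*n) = -6*l*n + 24*l - 3*n^2 + 8*n + 40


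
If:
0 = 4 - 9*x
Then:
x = 4/9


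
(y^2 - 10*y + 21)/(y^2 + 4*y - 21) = (y - 7)/(y + 7)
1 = 1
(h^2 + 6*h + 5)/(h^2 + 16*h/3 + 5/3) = 3*(h + 1)/(3*h + 1)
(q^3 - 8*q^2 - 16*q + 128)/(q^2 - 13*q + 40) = (q^2 - 16)/(q - 5)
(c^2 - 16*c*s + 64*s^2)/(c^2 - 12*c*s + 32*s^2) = (-c + 8*s)/(-c + 4*s)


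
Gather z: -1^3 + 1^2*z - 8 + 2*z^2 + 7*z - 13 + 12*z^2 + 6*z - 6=14*z^2 + 14*z - 28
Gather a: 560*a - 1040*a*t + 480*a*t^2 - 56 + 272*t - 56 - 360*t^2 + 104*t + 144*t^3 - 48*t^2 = a*(480*t^2 - 1040*t + 560) + 144*t^3 - 408*t^2 + 376*t - 112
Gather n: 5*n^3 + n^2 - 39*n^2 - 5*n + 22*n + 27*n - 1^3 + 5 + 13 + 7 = 5*n^3 - 38*n^2 + 44*n + 24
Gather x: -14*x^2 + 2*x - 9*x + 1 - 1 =-14*x^2 - 7*x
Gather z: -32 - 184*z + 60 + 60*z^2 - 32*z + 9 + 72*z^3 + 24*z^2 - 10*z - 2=72*z^3 + 84*z^2 - 226*z + 35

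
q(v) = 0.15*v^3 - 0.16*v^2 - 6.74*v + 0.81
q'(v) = 0.45*v^2 - 0.32*v - 6.74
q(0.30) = -1.22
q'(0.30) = -6.80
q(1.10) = -6.60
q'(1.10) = -6.55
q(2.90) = -16.42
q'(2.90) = -3.88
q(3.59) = -18.51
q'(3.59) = -2.09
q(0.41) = -1.97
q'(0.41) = -6.80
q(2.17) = -13.04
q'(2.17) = -5.32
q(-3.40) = 15.98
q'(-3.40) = -0.45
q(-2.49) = 14.28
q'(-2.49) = -3.15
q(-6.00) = 3.09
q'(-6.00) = 11.38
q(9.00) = 36.54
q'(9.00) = 26.83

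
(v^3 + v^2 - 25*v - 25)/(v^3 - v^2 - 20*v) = (v^2 + 6*v + 5)/(v*(v + 4))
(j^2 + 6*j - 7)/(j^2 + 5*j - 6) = (j + 7)/(j + 6)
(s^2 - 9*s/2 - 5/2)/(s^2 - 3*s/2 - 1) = (s - 5)/(s - 2)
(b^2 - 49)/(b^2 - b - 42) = (b + 7)/(b + 6)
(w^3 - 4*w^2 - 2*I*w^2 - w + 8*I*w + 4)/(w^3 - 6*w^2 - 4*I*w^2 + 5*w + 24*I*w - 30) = (w^3 - 2*w^2*(2 + I) + w*(-1 + 8*I) + 4)/(w^3 - 2*w^2*(3 + 2*I) + w*(5 + 24*I) - 30)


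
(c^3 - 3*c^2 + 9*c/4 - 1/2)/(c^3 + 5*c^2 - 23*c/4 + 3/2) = (c - 2)/(c + 6)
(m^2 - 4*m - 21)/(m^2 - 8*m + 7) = (m + 3)/(m - 1)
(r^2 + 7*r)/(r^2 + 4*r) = (r + 7)/(r + 4)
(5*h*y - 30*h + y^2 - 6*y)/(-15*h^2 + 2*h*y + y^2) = (y - 6)/(-3*h + y)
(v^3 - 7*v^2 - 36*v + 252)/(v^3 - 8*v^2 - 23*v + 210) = (v + 6)/(v + 5)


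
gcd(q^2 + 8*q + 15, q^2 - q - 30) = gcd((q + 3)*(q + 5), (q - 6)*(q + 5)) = q + 5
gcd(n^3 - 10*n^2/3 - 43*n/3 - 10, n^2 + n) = n + 1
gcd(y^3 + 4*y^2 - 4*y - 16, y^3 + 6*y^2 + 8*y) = y^2 + 6*y + 8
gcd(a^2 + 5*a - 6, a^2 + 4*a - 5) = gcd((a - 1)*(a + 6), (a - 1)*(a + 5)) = a - 1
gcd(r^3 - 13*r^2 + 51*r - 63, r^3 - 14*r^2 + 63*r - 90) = r - 3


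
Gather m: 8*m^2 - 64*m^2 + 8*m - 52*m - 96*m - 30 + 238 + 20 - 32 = -56*m^2 - 140*m + 196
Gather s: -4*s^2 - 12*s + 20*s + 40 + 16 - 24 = -4*s^2 + 8*s + 32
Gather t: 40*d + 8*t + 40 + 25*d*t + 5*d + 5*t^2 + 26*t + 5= 45*d + 5*t^2 + t*(25*d + 34) + 45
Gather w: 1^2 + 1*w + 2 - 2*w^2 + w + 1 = -2*w^2 + 2*w + 4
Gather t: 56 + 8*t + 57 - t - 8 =7*t + 105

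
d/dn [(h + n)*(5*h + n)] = 6*h + 2*n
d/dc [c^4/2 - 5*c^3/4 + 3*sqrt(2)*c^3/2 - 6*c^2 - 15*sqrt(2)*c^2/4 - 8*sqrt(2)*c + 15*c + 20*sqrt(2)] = 2*c^3 - 15*c^2/4 + 9*sqrt(2)*c^2/2 - 12*c - 15*sqrt(2)*c/2 - 8*sqrt(2) + 15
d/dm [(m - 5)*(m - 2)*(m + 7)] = 3*m^2 - 39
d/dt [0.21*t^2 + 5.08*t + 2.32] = 0.42*t + 5.08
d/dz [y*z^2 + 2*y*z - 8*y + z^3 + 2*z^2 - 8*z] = 2*y*z + 2*y + 3*z^2 + 4*z - 8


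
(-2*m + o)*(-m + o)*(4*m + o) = 8*m^3 - 10*m^2*o + m*o^2 + o^3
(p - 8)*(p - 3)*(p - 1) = p^3 - 12*p^2 + 35*p - 24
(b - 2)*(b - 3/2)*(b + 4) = b^3 + b^2/2 - 11*b + 12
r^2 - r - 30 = (r - 6)*(r + 5)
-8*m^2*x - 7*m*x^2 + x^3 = x*(-8*m + x)*(m + x)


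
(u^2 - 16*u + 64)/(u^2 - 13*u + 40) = (u - 8)/(u - 5)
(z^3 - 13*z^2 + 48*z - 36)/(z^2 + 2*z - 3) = (z^2 - 12*z + 36)/(z + 3)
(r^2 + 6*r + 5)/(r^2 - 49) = (r^2 + 6*r + 5)/(r^2 - 49)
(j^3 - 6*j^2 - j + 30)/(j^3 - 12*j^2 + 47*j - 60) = (j + 2)/(j - 4)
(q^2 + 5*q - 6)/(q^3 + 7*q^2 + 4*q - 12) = 1/(q + 2)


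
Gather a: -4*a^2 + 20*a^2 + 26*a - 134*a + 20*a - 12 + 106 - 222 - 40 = 16*a^2 - 88*a - 168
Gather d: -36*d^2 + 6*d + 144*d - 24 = -36*d^2 + 150*d - 24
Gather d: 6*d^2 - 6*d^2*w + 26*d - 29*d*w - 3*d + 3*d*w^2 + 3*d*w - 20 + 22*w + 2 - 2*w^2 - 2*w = d^2*(6 - 6*w) + d*(3*w^2 - 26*w + 23) - 2*w^2 + 20*w - 18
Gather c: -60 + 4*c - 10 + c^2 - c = c^2 + 3*c - 70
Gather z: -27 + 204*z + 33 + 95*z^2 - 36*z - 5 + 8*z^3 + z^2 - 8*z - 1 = 8*z^3 + 96*z^2 + 160*z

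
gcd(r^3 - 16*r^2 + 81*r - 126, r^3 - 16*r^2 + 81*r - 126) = r^3 - 16*r^2 + 81*r - 126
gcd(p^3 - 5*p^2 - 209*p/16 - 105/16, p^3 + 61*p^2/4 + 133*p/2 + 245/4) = p + 5/4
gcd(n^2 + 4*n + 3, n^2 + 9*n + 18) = n + 3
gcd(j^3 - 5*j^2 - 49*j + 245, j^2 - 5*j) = j - 5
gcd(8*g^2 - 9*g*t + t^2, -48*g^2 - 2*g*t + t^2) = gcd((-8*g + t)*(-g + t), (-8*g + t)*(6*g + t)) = -8*g + t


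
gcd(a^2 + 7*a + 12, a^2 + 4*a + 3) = a + 3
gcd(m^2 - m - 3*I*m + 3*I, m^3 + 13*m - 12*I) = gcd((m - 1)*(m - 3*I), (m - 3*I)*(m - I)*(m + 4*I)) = m - 3*I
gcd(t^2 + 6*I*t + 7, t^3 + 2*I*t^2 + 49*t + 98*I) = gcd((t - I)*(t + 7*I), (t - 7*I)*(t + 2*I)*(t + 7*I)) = t + 7*I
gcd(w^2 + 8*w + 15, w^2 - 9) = w + 3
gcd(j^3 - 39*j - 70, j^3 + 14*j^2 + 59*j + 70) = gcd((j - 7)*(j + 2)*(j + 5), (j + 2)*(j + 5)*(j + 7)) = j^2 + 7*j + 10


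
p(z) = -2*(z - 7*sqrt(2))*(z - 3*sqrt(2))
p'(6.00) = 4.28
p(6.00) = 13.71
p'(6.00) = 4.28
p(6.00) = 13.71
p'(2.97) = 16.40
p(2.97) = -17.64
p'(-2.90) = 39.88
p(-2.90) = -182.84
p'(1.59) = 21.92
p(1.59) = -44.08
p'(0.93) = 24.56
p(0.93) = -59.43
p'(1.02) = 24.20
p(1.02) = -57.23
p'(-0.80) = 31.48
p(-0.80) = -107.91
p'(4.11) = 11.84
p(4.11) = -1.54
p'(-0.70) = 31.08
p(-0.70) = -104.78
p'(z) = -4*z + 20*sqrt(2)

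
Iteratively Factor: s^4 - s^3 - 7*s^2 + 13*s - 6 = (s - 2)*(s^3 + s^2 - 5*s + 3) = (s - 2)*(s - 1)*(s^2 + 2*s - 3) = (s - 2)*(s - 1)^2*(s + 3)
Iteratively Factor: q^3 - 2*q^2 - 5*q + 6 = (q - 3)*(q^2 + q - 2) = (q - 3)*(q + 2)*(q - 1)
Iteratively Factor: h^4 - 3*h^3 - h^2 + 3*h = (h)*(h^3 - 3*h^2 - h + 3) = h*(h - 3)*(h^2 - 1) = h*(h - 3)*(h + 1)*(h - 1)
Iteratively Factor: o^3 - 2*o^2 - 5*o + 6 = (o - 1)*(o^2 - o - 6) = (o - 3)*(o - 1)*(o + 2)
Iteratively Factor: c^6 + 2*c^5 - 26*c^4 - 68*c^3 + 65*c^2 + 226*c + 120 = (c + 4)*(c^5 - 2*c^4 - 18*c^3 + 4*c^2 + 49*c + 30) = (c - 2)*(c + 4)*(c^4 - 18*c^2 - 32*c - 15) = (c - 2)*(c + 3)*(c + 4)*(c^3 - 3*c^2 - 9*c - 5) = (c - 5)*(c - 2)*(c + 3)*(c + 4)*(c^2 + 2*c + 1) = (c - 5)*(c - 2)*(c + 1)*(c + 3)*(c + 4)*(c + 1)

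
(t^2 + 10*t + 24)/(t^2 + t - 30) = (t + 4)/(t - 5)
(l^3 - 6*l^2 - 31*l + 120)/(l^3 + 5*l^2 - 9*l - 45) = (l - 8)/(l + 3)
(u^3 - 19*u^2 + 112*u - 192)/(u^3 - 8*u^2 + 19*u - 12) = (u^2 - 16*u + 64)/(u^2 - 5*u + 4)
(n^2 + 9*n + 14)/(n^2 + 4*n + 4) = (n + 7)/(n + 2)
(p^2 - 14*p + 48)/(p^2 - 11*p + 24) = (p - 6)/(p - 3)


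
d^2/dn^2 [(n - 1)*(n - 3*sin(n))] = (3*n - 3)*sin(n) - 6*cos(n) + 2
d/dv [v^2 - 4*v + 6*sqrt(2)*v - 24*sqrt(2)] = 2*v - 4 + 6*sqrt(2)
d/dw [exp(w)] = exp(w)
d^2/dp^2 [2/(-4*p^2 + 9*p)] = 4*(4*p*(4*p - 9) - (8*p - 9)^2)/(p^3*(4*p - 9)^3)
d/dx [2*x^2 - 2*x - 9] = 4*x - 2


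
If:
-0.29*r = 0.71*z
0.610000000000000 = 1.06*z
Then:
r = -1.41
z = 0.58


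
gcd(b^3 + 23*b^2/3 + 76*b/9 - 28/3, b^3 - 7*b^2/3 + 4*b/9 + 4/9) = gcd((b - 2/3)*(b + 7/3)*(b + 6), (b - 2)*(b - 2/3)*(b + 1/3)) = b - 2/3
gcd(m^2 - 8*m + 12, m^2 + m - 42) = m - 6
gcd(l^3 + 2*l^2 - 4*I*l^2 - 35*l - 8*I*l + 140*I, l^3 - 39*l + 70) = l^2 + 2*l - 35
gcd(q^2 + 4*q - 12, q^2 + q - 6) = q - 2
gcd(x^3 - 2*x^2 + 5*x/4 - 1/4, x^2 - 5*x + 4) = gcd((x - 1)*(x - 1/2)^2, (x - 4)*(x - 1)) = x - 1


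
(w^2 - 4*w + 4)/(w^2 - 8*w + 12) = (w - 2)/(w - 6)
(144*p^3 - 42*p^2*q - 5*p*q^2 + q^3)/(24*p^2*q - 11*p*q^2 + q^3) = (6*p + q)/q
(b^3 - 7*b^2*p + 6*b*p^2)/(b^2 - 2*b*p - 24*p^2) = b*(b - p)/(b + 4*p)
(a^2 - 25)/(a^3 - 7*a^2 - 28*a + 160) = (a - 5)/(a^2 - 12*a + 32)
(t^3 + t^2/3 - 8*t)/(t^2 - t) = (t^2 + t/3 - 8)/(t - 1)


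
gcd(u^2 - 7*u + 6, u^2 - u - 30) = u - 6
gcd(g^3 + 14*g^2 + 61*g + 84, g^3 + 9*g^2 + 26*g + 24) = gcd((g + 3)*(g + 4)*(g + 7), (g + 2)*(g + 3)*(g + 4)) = g^2 + 7*g + 12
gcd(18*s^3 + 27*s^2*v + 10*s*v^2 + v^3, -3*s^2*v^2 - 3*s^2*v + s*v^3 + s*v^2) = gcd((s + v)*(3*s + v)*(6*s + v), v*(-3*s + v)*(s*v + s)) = 1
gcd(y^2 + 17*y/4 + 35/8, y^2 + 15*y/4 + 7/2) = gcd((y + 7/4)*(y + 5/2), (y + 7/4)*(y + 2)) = y + 7/4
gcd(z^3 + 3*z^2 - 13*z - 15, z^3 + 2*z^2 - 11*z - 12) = z^2 - 2*z - 3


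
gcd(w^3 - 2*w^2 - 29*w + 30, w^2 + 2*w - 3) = w - 1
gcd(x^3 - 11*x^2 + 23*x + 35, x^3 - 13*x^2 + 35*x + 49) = x^2 - 6*x - 7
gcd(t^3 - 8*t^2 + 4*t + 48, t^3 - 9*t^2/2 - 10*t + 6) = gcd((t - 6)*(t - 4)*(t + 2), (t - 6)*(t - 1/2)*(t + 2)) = t^2 - 4*t - 12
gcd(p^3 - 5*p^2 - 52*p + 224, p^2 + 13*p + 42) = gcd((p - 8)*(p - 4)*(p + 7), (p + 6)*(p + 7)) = p + 7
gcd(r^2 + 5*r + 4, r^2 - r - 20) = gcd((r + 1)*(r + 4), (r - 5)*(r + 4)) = r + 4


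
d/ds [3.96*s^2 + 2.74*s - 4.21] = 7.92*s + 2.74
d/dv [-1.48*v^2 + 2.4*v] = 2.4 - 2.96*v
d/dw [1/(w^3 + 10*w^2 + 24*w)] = (-3*w^2 - 20*w - 24)/(w^2*(w^2 + 10*w + 24)^2)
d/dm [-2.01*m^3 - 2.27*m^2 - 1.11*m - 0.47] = -6.03*m^2 - 4.54*m - 1.11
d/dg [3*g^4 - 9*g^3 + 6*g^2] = 3*g*(4*g^2 - 9*g + 4)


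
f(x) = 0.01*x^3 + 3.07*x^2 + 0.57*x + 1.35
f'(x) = 0.03*x^2 + 6.14*x + 0.57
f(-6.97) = 143.13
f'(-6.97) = -40.77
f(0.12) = 1.46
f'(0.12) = 1.31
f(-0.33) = 1.50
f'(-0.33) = -1.45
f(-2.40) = 17.53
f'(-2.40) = -13.99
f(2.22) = 17.85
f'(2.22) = 14.35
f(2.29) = 18.87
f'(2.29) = 14.79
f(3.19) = 34.73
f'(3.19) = 20.46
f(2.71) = 25.64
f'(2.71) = 17.43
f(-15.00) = 649.80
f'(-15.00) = -84.78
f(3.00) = 30.96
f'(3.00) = 19.26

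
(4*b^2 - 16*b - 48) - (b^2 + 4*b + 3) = 3*b^2 - 20*b - 51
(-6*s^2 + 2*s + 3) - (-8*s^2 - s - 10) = 2*s^2 + 3*s + 13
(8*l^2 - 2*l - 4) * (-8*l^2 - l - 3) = -64*l^4 + 8*l^3 + 10*l^2 + 10*l + 12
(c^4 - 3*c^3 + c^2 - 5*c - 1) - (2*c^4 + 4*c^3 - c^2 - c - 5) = -c^4 - 7*c^3 + 2*c^2 - 4*c + 4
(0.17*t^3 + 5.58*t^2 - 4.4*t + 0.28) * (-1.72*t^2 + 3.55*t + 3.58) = -0.2924*t^5 - 8.9941*t^4 + 27.9856*t^3 + 3.8748*t^2 - 14.758*t + 1.0024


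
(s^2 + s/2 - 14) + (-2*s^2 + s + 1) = -s^2 + 3*s/2 - 13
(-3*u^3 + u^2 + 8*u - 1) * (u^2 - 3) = -3*u^5 + u^4 + 17*u^3 - 4*u^2 - 24*u + 3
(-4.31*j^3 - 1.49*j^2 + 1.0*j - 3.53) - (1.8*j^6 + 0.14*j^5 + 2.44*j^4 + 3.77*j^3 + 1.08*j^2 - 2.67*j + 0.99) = -1.8*j^6 - 0.14*j^5 - 2.44*j^4 - 8.08*j^3 - 2.57*j^2 + 3.67*j - 4.52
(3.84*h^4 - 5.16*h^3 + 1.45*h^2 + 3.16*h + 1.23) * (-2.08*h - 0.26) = -7.9872*h^5 + 9.7344*h^4 - 1.6744*h^3 - 6.9498*h^2 - 3.38*h - 0.3198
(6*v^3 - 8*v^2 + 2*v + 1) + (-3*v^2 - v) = 6*v^3 - 11*v^2 + v + 1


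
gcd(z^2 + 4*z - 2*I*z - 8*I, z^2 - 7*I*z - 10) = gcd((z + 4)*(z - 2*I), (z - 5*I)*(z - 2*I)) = z - 2*I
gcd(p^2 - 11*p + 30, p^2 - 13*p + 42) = p - 6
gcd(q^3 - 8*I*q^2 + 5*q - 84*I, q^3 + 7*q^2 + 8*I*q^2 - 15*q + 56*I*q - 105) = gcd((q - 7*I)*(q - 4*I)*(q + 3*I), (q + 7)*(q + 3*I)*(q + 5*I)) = q + 3*I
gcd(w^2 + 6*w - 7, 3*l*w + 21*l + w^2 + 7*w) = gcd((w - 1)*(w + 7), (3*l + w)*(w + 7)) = w + 7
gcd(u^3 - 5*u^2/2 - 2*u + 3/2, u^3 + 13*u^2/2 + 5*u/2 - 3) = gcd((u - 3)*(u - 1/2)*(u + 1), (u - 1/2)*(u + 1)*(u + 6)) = u^2 + u/2 - 1/2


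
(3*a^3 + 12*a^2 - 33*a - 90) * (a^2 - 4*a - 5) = 3*a^5 - 96*a^3 - 18*a^2 + 525*a + 450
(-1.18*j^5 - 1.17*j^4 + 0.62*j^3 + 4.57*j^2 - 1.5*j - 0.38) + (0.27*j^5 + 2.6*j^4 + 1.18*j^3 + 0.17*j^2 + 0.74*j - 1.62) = -0.91*j^5 + 1.43*j^4 + 1.8*j^3 + 4.74*j^2 - 0.76*j - 2.0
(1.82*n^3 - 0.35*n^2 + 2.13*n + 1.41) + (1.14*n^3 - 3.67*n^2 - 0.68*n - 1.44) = 2.96*n^3 - 4.02*n^2 + 1.45*n - 0.03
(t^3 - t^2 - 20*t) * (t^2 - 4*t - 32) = t^5 - 5*t^4 - 48*t^3 + 112*t^2 + 640*t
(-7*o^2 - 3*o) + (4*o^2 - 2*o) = -3*o^2 - 5*o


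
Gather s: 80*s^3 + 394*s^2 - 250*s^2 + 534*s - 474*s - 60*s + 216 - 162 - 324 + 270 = 80*s^3 + 144*s^2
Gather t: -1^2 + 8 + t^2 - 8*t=t^2 - 8*t + 7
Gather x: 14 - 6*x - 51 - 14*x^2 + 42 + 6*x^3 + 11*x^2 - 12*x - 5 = 6*x^3 - 3*x^2 - 18*x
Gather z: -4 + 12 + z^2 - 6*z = z^2 - 6*z + 8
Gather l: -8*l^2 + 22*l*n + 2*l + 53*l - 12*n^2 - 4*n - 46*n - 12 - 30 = -8*l^2 + l*(22*n + 55) - 12*n^2 - 50*n - 42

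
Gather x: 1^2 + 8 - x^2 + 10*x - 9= -x^2 + 10*x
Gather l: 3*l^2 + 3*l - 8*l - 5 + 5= 3*l^2 - 5*l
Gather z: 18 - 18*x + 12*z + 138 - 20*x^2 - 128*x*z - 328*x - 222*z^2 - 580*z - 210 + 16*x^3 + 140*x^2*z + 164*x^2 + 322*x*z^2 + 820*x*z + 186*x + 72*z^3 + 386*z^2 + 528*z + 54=16*x^3 + 144*x^2 - 160*x + 72*z^3 + z^2*(322*x + 164) + z*(140*x^2 + 692*x - 40)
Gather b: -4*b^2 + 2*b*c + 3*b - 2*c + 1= -4*b^2 + b*(2*c + 3) - 2*c + 1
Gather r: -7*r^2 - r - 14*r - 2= -7*r^2 - 15*r - 2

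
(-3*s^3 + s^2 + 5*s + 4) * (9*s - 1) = -27*s^4 + 12*s^3 + 44*s^2 + 31*s - 4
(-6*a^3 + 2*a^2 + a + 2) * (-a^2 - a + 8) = 6*a^5 + 4*a^4 - 51*a^3 + 13*a^2 + 6*a + 16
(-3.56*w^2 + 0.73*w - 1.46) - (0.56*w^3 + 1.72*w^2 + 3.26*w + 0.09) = -0.56*w^3 - 5.28*w^2 - 2.53*w - 1.55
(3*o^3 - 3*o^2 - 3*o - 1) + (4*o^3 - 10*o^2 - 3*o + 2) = 7*o^3 - 13*o^2 - 6*o + 1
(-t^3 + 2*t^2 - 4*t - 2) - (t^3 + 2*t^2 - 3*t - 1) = -2*t^3 - t - 1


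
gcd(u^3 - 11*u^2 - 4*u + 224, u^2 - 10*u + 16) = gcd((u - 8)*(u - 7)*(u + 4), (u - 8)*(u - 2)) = u - 8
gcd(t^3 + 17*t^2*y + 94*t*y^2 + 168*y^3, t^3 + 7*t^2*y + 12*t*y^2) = t + 4*y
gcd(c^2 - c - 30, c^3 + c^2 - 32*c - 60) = c^2 - c - 30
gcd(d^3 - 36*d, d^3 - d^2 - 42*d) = d^2 + 6*d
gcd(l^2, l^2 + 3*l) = l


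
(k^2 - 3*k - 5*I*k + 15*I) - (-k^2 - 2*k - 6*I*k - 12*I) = 2*k^2 - k + I*k + 27*I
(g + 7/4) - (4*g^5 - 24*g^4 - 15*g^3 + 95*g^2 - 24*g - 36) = -4*g^5 + 24*g^4 + 15*g^3 - 95*g^2 + 25*g + 151/4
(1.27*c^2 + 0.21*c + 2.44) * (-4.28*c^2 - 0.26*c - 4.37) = -5.4356*c^4 - 1.229*c^3 - 16.0477*c^2 - 1.5521*c - 10.6628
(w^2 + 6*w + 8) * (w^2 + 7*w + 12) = w^4 + 13*w^3 + 62*w^2 + 128*w + 96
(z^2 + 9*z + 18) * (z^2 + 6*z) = z^4 + 15*z^3 + 72*z^2 + 108*z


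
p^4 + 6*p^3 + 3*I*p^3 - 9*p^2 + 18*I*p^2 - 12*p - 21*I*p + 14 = (p - 1)*(p + 7)*(p + I)*(p + 2*I)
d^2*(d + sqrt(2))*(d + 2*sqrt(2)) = d^4 + 3*sqrt(2)*d^3 + 4*d^2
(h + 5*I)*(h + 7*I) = h^2 + 12*I*h - 35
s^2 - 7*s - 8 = (s - 8)*(s + 1)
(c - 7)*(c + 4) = c^2 - 3*c - 28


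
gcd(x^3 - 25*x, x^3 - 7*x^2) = x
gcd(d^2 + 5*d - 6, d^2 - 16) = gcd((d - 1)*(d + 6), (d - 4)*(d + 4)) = 1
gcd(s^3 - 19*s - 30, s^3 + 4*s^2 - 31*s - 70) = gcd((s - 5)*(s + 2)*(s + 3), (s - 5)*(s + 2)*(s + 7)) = s^2 - 3*s - 10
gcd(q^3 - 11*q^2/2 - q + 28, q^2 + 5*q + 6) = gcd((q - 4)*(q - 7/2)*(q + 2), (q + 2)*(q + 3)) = q + 2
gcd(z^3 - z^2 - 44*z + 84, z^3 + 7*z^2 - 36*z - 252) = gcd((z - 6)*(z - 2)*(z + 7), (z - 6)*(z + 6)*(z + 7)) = z^2 + z - 42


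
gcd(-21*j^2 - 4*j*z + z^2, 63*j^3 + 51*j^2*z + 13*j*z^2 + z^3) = 3*j + z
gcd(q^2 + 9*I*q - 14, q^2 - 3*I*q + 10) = q + 2*I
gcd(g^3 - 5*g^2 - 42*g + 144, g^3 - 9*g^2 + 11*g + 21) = g - 3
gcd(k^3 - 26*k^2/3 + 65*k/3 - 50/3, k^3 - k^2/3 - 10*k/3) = k - 2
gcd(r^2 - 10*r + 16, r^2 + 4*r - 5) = 1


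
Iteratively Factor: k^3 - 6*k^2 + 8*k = (k - 2)*(k^2 - 4*k) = k*(k - 2)*(k - 4)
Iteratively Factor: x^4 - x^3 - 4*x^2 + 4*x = (x + 2)*(x^3 - 3*x^2 + 2*x) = (x - 2)*(x + 2)*(x^2 - x) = x*(x - 2)*(x + 2)*(x - 1)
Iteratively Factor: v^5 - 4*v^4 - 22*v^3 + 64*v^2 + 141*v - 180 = (v - 4)*(v^4 - 22*v^2 - 24*v + 45) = (v - 4)*(v + 3)*(v^3 - 3*v^2 - 13*v + 15) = (v - 4)*(v - 1)*(v + 3)*(v^2 - 2*v - 15) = (v - 5)*(v - 4)*(v - 1)*(v + 3)*(v + 3)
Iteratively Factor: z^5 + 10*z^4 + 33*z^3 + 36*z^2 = (z)*(z^4 + 10*z^3 + 33*z^2 + 36*z) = z*(z + 4)*(z^3 + 6*z^2 + 9*z) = z*(z + 3)*(z + 4)*(z^2 + 3*z) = z*(z + 3)^2*(z + 4)*(z)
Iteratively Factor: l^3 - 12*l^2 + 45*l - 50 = (l - 2)*(l^2 - 10*l + 25) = (l - 5)*(l - 2)*(l - 5)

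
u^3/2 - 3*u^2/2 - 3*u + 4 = (u/2 + 1)*(u - 4)*(u - 1)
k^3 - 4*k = k*(k - 2)*(k + 2)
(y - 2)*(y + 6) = y^2 + 4*y - 12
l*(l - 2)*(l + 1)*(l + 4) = l^4 + 3*l^3 - 6*l^2 - 8*l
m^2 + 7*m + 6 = (m + 1)*(m + 6)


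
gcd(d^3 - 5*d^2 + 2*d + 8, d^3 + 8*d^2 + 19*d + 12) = d + 1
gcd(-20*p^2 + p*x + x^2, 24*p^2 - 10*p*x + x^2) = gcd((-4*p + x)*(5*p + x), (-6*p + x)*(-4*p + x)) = -4*p + x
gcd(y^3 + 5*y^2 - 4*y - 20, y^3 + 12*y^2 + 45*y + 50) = y^2 + 7*y + 10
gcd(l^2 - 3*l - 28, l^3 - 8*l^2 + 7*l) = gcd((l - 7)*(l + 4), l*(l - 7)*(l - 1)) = l - 7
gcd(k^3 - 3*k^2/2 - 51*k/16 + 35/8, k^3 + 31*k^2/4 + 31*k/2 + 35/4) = k + 7/4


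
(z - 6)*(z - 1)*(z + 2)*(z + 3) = z^4 - 2*z^3 - 23*z^2 - 12*z + 36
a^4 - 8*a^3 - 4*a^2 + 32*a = a*(a - 8)*(a - 2)*(a + 2)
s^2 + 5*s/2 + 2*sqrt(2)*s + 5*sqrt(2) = (s + 5/2)*(s + 2*sqrt(2))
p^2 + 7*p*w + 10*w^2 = (p + 2*w)*(p + 5*w)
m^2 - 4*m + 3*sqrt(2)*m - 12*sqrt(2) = (m - 4)*(m + 3*sqrt(2))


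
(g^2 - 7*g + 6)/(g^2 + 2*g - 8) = (g^2 - 7*g + 6)/(g^2 + 2*g - 8)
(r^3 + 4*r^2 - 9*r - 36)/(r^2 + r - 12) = r + 3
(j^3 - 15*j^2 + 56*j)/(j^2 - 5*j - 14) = j*(j - 8)/(j + 2)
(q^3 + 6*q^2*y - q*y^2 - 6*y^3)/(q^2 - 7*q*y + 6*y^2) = (-q^2 - 7*q*y - 6*y^2)/(-q + 6*y)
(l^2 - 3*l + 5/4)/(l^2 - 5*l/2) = (l - 1/2)/l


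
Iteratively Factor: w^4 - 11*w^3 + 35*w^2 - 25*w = (w - 5)*(w^3 - 6*w^2 + 5*w) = w*(w - 5)*(w^2 - 6*w + 5) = w*(w - 5)*(w - 1)*(w - 5)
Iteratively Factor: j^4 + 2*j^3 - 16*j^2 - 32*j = (j - 4)*(j^3 + 6*j^2 + 8*j) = (j - 4)*(j + 2)*(j^2 + 4*j) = (j - 4)*(j + 2)*(j + 4)*(j)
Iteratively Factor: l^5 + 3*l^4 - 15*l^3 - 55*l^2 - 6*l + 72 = (l - 4)*(l^4 + 7*l^3 + 13*l^2 - 3*l - 18) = (l - 4)*(l + 3)*(l^3 + 4*l^2 + l - 6) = (l - 4)*(l - 1)*(l + 3)*(l^2 + 5*l + 6) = (l - 4)*(l - 1)*(l + 2)*(l + 3)*(l + 3)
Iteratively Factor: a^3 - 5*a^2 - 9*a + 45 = (a - 3)*(a^2 - 2*a - 15) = (a - 5)*(a - 3)*(a + 3)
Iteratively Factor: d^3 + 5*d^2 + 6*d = (d + 3)*(d^2 + 2*d) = d*(d + 3)*(d + 2)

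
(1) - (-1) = 2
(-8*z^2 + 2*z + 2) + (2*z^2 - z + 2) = -6*z^2 + z + 4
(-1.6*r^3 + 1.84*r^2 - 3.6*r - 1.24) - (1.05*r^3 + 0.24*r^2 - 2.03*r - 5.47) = -2.65*r^3 + 1.6*r^2 - 1.57*r + 4.23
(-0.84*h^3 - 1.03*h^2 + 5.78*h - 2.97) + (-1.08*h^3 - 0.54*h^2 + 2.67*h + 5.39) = -1.92*h^3 - 1.57*h^2 + 8.45*h + 2.42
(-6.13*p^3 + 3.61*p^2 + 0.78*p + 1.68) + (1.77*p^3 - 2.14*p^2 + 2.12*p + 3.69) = -4.36*p^3 + 1.47*p^2 + 2.9*p + 5.37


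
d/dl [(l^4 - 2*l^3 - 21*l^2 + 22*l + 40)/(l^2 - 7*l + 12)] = (2*l^5 - 23*l^4 + 76*l^3 + 53*l^2 - 584*l + 544)/(l^4 - 14*l^3 + 73*l^2 - 168*l + 144)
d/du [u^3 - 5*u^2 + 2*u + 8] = 3*u^2 - 10*u + 2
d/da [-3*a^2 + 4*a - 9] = 4 - 6*a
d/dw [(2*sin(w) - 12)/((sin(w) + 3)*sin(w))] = 2*(-cos(w) + 12/tan(w) + 18*cos(w)/sin(w)^2)/(sin(w) + 3)^2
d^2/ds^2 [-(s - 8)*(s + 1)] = -2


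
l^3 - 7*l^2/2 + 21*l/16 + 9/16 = (l - 3)*(l - 3/4)*(l + 1/4)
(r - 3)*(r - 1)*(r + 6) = r^3 + 2*r^2 - 21*r + 18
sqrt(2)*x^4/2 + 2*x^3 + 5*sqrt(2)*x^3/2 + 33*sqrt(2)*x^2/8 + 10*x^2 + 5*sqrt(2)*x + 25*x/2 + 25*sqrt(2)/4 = (x + 5/2)^2*(x + sqrt(2))*(sqrt(2)*x/2 + 1)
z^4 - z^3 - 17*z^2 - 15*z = z*(z - 5)*(z + 1)*(z + 3)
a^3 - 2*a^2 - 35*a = a*(a - 7)*(a + 5)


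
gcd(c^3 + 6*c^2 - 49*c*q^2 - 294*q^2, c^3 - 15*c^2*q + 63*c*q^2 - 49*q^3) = -c + 7*q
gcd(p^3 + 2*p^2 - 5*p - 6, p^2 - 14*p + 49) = 1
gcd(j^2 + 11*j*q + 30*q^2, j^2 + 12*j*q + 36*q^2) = j + 6*q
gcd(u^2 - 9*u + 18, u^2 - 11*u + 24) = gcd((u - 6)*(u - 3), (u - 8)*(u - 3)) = u - 3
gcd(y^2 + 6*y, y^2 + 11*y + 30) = y + 6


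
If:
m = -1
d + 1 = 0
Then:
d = -1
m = -1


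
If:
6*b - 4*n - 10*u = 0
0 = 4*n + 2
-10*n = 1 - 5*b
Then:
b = -4/5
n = -1/2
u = -7/25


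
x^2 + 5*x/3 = x*(x + 5/3)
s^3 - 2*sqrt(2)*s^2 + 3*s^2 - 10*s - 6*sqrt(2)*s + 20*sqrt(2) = (s - 2)*(s + 5)*(s - 2*sqrt(2))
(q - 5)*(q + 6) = q^2 + q - 30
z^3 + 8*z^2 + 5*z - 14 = (z - 1)*(z + 2)*(z + 7)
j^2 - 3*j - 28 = (j - 7)*(j + 4)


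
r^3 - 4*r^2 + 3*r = r*(r - 3)*(r - 1)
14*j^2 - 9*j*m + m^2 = (-7*j + m)*(-2*j + m)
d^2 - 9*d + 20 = (d - 5)*(d - 4)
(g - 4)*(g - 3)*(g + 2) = g^3 - 5*g^2 - 2*g + 24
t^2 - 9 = (t - 3)*(t + 3)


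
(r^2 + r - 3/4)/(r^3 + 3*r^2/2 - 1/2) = (r + 3/2)/(r^2 + 2*r + 1)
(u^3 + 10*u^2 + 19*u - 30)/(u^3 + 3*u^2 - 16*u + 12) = (u + 5)/(u - 2)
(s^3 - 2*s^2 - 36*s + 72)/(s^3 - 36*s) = (s - 2)/s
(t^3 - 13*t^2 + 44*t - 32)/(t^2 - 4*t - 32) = (t^2 - 5*t + 4)/(t + 4)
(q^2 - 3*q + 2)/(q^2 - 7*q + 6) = (q - 2)/(q - 6)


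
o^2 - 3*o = o*(o - 3)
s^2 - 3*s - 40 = (s - 8)*(s + 5)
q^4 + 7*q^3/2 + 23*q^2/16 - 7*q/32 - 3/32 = (q - 1/4)*(q + 1/4)*(q + 1/2)*(q + 3)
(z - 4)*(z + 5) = z^2 + z - 20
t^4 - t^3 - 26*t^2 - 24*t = t*(t - 6)*(t + 1)*(t + 4)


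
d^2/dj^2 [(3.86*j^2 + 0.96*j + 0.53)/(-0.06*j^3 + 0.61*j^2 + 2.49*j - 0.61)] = (-0.0277919999999999*j^6 - 0.0207360000000003*j^5 - 3.272184*j^4 + 13.01286*j^3 - 8.90439*j^2 - 6.85701*j - 12.755432)/(0.000216*j^9 - 0.006588*j^8 + 0.040086*j^7 + 0.326411*j^6 - 1.797525*j^5 - 11.212044*j^4 - 9.812097*j^3 + 10.66524*j^2 - 2.779587*j + 0.226981)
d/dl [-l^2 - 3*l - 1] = -2*l - 3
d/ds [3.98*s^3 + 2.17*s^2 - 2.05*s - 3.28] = 11.94*s^2 + 4.34*s - 2.05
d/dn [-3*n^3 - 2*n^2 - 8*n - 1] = -9*n^2 - 4*n - 8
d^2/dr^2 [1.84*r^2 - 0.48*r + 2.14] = 3.68000000000000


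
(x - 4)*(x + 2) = x^2 - 2*x - 8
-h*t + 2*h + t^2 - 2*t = (-h + t)*(t - 2)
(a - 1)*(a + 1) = a^2 - 1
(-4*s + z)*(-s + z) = 4*s^2 - 5*s*z + z^2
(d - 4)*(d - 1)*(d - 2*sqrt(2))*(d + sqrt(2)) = d^4 - 5*d^3 - sqrt(2)*d^3 + 5*sqrt(2)*d^2 - 4*sqrt(2)*d + 20*d - 16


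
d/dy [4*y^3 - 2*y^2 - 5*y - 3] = 12*y^2 - 4*y - 5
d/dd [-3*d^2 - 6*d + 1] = -6*d - 6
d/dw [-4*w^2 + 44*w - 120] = 44 - 8*w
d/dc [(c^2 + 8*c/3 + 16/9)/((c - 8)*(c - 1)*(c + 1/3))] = (-27*c^4 - 144*c^3 + 615*c^2 + 976*c - 48)/(3*(9*c^6 - 156*c^5 + 766*c^4 - 732*c^3 - 191*c^2 + 240*c + 64))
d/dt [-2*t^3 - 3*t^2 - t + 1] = -6*t^2 - 6*t - 1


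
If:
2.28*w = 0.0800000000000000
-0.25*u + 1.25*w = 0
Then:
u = 0.18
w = 0.04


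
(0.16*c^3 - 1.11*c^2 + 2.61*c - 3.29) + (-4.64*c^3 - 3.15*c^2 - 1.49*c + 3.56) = -4.48*c^3 - 4.26*c^2 + 1.12*c + 0.27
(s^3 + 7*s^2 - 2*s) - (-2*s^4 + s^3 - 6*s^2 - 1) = 2*s^4 + 13*s^2 - 2*s + 1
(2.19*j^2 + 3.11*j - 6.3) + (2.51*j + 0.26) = 2.19*j^2 + 5.62*j - 6.04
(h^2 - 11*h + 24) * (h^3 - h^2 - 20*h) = h^5 - 12*h^4 + 15*h^3 + 196*h^2 - 480*h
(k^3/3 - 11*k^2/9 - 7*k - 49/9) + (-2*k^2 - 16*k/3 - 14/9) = k^3/3 - 29*k^2/9 - 37*k/3 - 7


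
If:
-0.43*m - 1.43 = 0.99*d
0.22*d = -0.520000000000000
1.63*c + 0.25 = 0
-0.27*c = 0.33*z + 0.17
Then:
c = -0.15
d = -2.36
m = 2.12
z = -0.39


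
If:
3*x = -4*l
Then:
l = -3*x/4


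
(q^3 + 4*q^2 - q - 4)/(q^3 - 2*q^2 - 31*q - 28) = (q - 1)/(q - 7)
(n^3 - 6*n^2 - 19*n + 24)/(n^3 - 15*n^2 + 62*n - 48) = (n + 3)/(n - 6)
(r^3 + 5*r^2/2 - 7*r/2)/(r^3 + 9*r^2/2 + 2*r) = (2*r^2 + 5*r - 7)/(2*r^2 + 9*r + 4)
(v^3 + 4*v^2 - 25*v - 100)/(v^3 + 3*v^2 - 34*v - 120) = (v - 5)/(v - 6)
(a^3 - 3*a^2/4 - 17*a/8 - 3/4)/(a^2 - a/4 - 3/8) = (4*a^2 - 5*a - 6)/(4*a - 3)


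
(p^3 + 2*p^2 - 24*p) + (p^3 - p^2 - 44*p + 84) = 2*p^3 + p^2 - 68*p + 84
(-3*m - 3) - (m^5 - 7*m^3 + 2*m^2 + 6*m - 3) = -m^5 + 7*m^3 - 2*m^2 - 9*m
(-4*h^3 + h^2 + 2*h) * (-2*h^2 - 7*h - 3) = 8*h^5 + 26*h^4 + h^3 - 17*h^2 - 6*h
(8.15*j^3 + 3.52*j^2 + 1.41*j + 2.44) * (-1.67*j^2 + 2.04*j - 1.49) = -13.6105*j^5 + 10.7476*j^4 - 7.3174*j^3 - 6.4432*j^2 + 2.8767*j - 3.6356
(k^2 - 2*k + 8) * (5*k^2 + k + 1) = 5*k^4 - 9*k^3 + 39*k^2 + 6*k + 8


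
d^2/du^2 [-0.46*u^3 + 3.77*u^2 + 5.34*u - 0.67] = 7.54 - 2.76*u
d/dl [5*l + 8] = 5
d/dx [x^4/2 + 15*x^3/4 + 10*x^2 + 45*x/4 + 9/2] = 2*x^3 + 45*x^2/4 + 20*x + 45/4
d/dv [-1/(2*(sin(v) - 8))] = cos(v)/(2*(sin(v) - 8)^2)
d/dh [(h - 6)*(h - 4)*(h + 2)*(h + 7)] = 4*h^3 - 3*h^2 - 104*h + 76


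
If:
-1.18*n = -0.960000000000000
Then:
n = 0.81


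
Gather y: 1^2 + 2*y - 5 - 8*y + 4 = -6*y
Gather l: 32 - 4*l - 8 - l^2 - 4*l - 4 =-l^2 - 8*l + 20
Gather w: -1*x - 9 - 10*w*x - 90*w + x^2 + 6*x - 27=w*(-10*x - 90) + x^2 + 5*x - 36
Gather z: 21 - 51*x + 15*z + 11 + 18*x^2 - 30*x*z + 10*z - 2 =18*x^2 - 51*x + z*(25 - 30*x) + 30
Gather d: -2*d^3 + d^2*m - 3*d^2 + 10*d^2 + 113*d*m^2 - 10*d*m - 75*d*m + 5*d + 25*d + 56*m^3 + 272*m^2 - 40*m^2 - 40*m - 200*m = -2*d^3 + d^2*(m + 7) + d*(113*m^2 - 85*m + 30) + 56*m^3 + 232*m^2 - 240*m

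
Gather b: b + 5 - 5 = b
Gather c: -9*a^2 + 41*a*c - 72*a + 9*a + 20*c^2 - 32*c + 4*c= -9*a^2 - 63*a + 20*c^2 + c*(41*a - 28)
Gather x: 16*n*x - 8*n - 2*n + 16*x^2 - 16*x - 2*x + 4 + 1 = -10*n + 16*x^2 + x*(16*n - 18) + 5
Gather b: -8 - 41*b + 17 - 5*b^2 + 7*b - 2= -5*b^2 - 34*b + 7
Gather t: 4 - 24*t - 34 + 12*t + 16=-12*t - 14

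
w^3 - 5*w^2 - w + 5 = (w - 5)*(w - 1)*(w + 1)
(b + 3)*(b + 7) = b^2 + 10*b + 21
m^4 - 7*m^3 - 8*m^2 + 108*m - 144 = (m - 6)*(m - 3)*(m - 2)*(m + 4)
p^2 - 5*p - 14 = (p - 7)*(p + 2)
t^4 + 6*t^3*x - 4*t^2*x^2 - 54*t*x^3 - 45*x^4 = (t - 3*x)*(t + x)*(t + 3*x)*(t + 5*x)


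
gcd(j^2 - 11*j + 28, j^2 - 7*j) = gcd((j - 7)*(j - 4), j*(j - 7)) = j - 7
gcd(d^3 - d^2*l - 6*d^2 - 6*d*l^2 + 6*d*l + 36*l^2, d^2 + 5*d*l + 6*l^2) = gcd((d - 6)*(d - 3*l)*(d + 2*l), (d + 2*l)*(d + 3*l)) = d + 2*l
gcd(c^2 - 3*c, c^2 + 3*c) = c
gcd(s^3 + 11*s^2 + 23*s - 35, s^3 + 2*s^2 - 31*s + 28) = s^2 + 6*s - 7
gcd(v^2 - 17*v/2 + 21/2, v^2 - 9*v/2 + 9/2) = v - 3/2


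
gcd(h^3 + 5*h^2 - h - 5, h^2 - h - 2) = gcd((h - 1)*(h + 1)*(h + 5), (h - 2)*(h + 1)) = h + 1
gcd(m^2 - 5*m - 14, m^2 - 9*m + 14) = m - 7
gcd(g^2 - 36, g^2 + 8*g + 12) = g + 6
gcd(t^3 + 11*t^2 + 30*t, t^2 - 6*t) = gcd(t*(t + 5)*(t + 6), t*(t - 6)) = t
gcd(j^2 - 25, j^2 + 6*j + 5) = j + 5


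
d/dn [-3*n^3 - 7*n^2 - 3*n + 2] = -9*n^2 - 14*n - 3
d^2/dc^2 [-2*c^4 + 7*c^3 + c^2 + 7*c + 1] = -24*c^2 + 42*c + 2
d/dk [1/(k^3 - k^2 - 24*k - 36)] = (-3*k^2 + 2*k + 24)/(-k^3 + k^2 + 24*k + 36)^2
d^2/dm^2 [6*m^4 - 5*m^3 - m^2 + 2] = 72*m^2 - 30*m - 2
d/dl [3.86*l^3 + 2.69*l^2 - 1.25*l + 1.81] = 11.58*l^2 + 5.38*l - 1.25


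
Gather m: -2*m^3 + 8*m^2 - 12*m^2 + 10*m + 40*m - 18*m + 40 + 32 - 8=-2*m^3 - 4*m^2 + 32*m + 64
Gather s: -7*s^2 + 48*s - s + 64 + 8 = -7*s^2 + 47*s + 72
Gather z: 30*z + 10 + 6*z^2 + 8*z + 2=6*z^2 + 38*z + 12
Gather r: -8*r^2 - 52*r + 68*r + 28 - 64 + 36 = -8*r^2 + 16*r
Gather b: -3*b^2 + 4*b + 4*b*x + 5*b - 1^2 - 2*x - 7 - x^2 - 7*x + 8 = -3*b^2 + b*(4*x + 9) - x^2 - 9*x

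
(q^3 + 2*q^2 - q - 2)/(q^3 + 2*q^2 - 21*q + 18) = (q^2 + 3*q + 2)/(q^2 + 3*q - 18)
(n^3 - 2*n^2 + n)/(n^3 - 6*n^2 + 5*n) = (n - 1)/(n - 5)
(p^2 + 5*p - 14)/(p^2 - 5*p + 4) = (p^2 + 5*p - 14)/(p^2 - 5*p + 4)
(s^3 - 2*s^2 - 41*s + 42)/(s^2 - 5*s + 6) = (s^3 - 2*s^2 - 41*s + 42)/(s^2 - 5*s + 6)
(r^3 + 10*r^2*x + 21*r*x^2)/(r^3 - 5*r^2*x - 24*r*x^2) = (-r - 7*x)/(-r + 8*x)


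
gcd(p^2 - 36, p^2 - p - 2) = 1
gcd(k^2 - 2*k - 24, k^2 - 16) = k + 4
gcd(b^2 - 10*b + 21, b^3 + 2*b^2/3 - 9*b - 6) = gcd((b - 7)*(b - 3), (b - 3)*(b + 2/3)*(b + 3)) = b - 3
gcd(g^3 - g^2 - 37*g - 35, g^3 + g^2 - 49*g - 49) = g^2 - 6*g - 7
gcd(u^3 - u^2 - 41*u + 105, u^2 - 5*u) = u - 5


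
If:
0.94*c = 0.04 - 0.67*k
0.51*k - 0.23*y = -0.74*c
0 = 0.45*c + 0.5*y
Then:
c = -0.13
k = 0.24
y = 0.12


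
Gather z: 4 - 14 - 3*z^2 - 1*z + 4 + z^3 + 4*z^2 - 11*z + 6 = z^3 + z^2 - 12*z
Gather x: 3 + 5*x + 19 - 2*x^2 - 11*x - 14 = -2*x^2 - 6*x + 8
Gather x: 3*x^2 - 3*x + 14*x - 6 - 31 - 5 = 3*x^2 + 11*x - 42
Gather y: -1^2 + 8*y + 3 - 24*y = 2 - 16*y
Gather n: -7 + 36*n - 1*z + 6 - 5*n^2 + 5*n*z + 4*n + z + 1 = -5*n^2 + n*(5*z + 40)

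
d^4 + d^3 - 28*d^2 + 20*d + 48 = (d - 4)*(d - 2)*(d + 1)*(d + 6)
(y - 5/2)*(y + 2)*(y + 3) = y^3 + 5*y^2/2 - 13*y/2 - 15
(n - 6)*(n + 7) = n^2 + n - 42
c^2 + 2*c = c*(c + 2)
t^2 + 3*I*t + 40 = (t - 5*I)*(t + 8*I)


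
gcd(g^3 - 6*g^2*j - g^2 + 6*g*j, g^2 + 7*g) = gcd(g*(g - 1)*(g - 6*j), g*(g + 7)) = g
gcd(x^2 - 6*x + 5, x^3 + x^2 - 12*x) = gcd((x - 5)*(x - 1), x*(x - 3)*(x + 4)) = 1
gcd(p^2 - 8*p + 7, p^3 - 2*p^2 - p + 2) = p - 1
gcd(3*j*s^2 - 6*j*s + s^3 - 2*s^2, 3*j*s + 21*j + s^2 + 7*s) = 3*j + s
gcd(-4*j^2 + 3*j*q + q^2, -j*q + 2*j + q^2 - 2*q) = -j + q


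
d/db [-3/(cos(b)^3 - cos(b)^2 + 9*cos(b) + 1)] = 3*(-3*cos(b)^2 + 2*cos(b) - 9)*sin(b)/(cos(b)^3 - cos(b)^2 + 9*cos(b) + 1)^2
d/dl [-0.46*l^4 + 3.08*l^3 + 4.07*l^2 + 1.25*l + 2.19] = -1.84*l^3 + 9.24*l^2 + 8.14*l + 1.25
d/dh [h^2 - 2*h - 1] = 2*h - 2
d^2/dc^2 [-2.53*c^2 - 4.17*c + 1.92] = -5.06000000000000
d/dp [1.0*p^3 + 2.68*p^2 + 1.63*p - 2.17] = 3.0*p^2 + 5.36*p + 1.63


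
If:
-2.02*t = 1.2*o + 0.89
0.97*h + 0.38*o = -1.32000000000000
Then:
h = 0.659450171821306*t - 1.07027491408935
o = -1.68333333333333*t - 0.741666666666667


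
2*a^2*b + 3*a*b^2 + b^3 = b*(a + b)*(2*a + b)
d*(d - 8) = d^2 - 8*d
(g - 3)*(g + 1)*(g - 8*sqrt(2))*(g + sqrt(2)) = g^4 - 7*sqrt(2)*g^3 - 2*g^3 - 19*g^2 + 14*sqrt(2)*g^2 + 21*sqrt(2)*g + 32*g + 48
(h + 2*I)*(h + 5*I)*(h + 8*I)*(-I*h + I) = -I*h^4 + 15*h^3 + I*h^3 - 15*h^2 + 66*I*h^2 - 80*h - 66*I*h + 80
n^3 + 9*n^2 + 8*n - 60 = (n - 2)*(n + 5)*(n + 6)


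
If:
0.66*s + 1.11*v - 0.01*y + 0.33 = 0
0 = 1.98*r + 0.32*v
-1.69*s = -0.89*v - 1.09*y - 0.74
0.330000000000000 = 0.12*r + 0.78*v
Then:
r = -0.07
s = -1.28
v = 0.43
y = -3.01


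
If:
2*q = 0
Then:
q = 0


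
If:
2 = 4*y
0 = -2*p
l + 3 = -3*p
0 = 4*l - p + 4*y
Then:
No Solution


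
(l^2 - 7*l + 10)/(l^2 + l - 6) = (l - 5)/(l + 3)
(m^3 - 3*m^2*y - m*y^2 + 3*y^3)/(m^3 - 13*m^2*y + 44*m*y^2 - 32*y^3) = (m^2 - 2*m*y - 3*y^2)/(m^2 - 12*m*y + 32*y^2)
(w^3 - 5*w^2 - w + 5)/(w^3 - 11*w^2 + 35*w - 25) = (w + 1)/(w - 5)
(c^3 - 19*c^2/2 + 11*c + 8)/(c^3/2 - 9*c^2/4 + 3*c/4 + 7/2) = 2*(2*c^2 - 15*c - 8)/(2*c^2 - 5*c - 7)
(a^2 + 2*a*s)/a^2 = (a + 2*s)/a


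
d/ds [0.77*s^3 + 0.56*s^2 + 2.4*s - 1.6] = 2.31*s^2 + 1.12*s + 2.4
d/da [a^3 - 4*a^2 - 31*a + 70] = 3*a^2 - 8*a - 31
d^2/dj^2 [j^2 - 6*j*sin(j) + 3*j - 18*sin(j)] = 6*j*sin(j) + 18*sin(j) - 12*cos(j) + 2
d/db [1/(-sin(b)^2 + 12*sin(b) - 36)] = 2*cos(b)/(sin(b) - 6)^3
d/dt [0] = 0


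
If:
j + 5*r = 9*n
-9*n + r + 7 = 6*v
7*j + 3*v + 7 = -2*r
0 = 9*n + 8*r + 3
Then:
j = -21/13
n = -121/507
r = -18/169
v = 764/507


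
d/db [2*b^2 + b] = 4*b + 1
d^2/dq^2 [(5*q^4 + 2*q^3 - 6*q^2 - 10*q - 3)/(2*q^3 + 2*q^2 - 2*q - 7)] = 4*(4*q^6 + 27*q^5 - 123*q^4 - 96*q^3 + 231*q^2 - 108*q - 104)/(8*q^9 + 24*q^8 - 124*q^6 - 168*q^5 + 108*q^4 + 454*q^3 + 210*q^2 - 294*q - 343)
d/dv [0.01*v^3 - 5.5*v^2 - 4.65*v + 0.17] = 0.03*v^2 - 11.0*v - 4.65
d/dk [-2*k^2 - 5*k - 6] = -4*k - 5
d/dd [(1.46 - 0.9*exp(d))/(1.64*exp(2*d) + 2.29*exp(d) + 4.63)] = (1.476*exp(2*d) - 4.7888*exp(d) - 7.5104)*exp(d)/(2.6896*exp(4*d) + 7.5112*exp(3*d) + 20.4305*exp(2*d) + 21.2054*exp(d) + 21.4369)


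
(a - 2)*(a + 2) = a^2 - 4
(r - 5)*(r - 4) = r^2 - 9*r + 20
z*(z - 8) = z^2 - 8*z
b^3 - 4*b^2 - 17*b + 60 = (b - 5)*(b - 3)*(b + 4)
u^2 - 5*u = u*(u - 5)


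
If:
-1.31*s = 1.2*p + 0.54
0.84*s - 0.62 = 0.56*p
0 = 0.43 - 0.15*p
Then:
No Solution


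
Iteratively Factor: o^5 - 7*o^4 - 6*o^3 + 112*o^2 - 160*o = (o + 4)*(o^4 - 11*o^3 + 38*o^2 - 40*o) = o*(o + 4)*(o^3 - 11*o^2 + 38*o - 40) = o*(o - 5)*(o + 4)*(o^2 - 6*o + 8) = o*(o - 5)*(o - 4)*(o + 4)*(o - 2)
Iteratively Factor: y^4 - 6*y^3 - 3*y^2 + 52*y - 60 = (y - 2)*(y^3 - 4*y^2 - 11*y + 30) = (y - 5)*(y - 2)*(y^2 + y - 6) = (y - 5)*(y - 2)^2*(y + 3)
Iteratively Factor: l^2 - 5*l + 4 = (l - 1)*(l - 4)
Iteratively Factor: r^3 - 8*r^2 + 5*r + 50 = (r - 5)*(r^2 - 3*r - 10) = (r - 5)^2*(r + 2)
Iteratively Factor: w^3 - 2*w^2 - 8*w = (w)*(w^2 - 2*w - 8) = w*(w + 2)*(w - 4)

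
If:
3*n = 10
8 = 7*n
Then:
No Solution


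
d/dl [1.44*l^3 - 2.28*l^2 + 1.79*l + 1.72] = 4.32*l^2 - 4.56*l + 1.79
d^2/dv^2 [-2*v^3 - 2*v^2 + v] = -12*v - 4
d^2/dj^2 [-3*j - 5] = 0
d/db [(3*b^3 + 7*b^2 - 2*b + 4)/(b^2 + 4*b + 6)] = (3*b^4 + 24*b^3 + 84*b^2 + 76*b - 28)/(b^4 + 8*b^3 + 28*b^2 + 48*b + 36)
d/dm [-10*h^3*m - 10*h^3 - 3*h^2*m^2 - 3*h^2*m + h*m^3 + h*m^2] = h*(-10*h^2 - 6*h*m - 3*h + 3*m^2 + 2*m)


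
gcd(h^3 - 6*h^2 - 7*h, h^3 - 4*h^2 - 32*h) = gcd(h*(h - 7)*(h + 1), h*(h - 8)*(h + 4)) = h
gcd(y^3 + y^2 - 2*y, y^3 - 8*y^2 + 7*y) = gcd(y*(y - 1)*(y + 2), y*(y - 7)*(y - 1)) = y^2 - y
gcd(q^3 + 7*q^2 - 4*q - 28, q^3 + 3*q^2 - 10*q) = q - 2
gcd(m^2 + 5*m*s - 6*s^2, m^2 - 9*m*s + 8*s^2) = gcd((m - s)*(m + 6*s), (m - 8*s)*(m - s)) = -m + s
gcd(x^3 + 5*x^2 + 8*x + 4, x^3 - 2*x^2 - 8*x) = x + 2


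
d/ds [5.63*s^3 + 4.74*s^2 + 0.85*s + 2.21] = 16.89*s^2 + 9.48*s + 0.85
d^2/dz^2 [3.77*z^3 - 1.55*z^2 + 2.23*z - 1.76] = 22.62*z - 3.1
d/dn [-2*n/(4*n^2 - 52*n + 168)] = (n^2 - 42)/(2*(n^4 - 26*n^3 + 253*n^2 - 1092*n + 1764))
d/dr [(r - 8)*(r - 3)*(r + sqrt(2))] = 3*r^2 - 22*r + 2*sqrt(2)*r - 11*sqrt(2) + 24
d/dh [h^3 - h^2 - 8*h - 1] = 3*h^2 - 2*h - 8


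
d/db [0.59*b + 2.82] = 0.590000000000000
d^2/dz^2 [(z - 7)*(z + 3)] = 2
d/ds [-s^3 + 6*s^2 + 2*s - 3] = -3*s^2 + 12*s + 2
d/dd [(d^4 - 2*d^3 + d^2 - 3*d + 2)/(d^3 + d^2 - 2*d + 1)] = (d^6 + 2*d^5 - 9*d^4 + 18*d^3 - 11*d^2 - 2*d + 1)/(d^6 + 2*d^5 - 3*d^4 - 2*d^3 + 6*d^2 - 4*d + 1)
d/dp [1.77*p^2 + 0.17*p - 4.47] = 3.54*p + 0.17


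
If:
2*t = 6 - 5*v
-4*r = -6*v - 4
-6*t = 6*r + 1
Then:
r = 29/4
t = -89/12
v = 25/6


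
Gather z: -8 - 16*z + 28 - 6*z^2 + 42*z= -6*z^2 + 26*z + 20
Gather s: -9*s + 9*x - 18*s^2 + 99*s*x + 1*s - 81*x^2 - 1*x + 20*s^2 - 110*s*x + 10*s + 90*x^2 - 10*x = 2*s^2 + s*(2 - 11*x) + 9*x^2 - 2*x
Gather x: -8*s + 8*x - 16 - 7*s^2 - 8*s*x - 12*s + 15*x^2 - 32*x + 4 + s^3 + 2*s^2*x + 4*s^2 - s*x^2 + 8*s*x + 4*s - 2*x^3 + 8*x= s^3 - 3*s^2 - 16*s - 2*x^3 + x^2*(15 - s) + x*(2*s^2 - 16) - 12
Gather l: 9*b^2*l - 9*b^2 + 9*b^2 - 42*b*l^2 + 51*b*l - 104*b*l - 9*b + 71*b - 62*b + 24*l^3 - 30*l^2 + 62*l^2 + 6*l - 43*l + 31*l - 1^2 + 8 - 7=24*l^3 + l^2*(32 - 42*b) + l*(9*b^2 - 53*b - 6)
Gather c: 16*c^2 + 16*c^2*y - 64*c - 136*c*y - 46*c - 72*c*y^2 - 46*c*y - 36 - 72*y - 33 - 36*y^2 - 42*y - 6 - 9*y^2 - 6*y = c^2*(16*y + 16) + c*(-72*y^2 - 182*y - 110) - 45*y^2 - 120*y - 75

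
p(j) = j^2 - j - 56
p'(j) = 2*j - 1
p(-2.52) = -47.13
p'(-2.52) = -6.04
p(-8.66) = 27.66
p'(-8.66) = -18.32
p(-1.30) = -53.01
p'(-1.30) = -3.60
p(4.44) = -40.73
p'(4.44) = 7.88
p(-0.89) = -54.32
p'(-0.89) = -2.78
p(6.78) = -16.81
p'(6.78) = 12.56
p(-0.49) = -55.27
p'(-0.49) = -1.98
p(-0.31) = -55.59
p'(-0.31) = -1.62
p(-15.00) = 184.00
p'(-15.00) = -31.00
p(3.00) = -50.00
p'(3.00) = 5.00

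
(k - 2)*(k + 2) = k^2 - 4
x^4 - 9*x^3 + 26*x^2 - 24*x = x*(x - 4)*(x - 3)*(x - 2)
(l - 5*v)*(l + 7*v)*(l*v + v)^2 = l^4*v^2 + 2*l^3*v^3 + 2*l^3*v^2 - 35*l^2*v^4 + 4*l^2*v^3 + l^2*v^2 - 70*l*v^4 + 2*l*v^3 - 35*v^4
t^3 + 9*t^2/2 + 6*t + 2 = (t + 1/2)*(t + 2)^2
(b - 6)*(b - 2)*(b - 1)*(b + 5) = b^4 - 4*b^3 - 25*b^2 + 88*b - 60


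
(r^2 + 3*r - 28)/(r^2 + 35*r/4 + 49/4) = 4*(r - 4)/(4*r + 7)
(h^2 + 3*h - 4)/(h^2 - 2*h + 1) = (h + 4)/(h - 1)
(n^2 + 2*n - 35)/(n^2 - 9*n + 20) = (n + 7)/(n - 4)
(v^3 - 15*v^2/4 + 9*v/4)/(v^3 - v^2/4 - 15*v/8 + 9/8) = 2*v*(v - 3)/(2*v^2 + v - 3)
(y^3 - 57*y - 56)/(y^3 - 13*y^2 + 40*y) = (y^2 + 8*y + 7)/(y*(y - 5))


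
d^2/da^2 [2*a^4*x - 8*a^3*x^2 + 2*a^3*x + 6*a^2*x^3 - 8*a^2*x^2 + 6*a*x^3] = 4*x*(6*a^2 - 12*a*x + 3*a + 3*x^2 - 4*x)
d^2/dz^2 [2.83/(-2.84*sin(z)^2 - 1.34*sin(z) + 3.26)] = (91.302592*sin(z)^4 + 32.309544*sin(z)^3 - 27.067252*sin(z)^2 - 52.256516*sin(z) - 62.56564)/(2.84*sin(z)^2 + 1.34*sin(z) - 3.26)^3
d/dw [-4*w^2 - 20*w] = -8*w - 20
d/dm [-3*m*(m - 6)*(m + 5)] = -9*m^2 + 6*m + 90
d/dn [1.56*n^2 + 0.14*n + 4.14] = 3.12*n + 0.14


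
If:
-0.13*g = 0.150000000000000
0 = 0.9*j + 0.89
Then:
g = -1.15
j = -0.99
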